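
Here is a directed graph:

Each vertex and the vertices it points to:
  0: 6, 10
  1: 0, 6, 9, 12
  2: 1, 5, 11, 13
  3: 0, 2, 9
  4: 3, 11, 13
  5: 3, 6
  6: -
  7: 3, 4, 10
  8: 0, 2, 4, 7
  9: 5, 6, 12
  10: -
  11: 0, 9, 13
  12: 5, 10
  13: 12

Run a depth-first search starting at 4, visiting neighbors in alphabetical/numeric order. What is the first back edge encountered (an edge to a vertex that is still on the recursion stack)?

5->3

DFS from 4 (visiting neighbors in alphabetical/numeric order); mark gray on enter, black on exit:
4 gray
  3 gray
    0 gray
      6 gray
      6 black
      10 gray
      10 black
    0 black
    2 gray
      1 gray
        1→0: 0 black — skip
        1→6: 6 black — skip
        9 gray
          5 gray
            5→3: 3 is gray → back edge
First back edge: 5 → 3.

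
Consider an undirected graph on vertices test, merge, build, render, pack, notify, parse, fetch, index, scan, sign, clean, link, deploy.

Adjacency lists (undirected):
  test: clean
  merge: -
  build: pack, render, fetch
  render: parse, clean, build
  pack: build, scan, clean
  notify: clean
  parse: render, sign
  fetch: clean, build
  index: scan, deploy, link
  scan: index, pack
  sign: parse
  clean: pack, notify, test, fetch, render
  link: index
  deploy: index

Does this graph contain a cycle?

DFS, tracking each vertex's parent; an edge to a visited non-parent vertex closes a cycle.
Start from index:
visit index (parent –)
  visit scan (parent index)
    scan–index: parent, skip
    visit pack (parent scan)
      visit build (parent pack)
        build–pack: parent, skip
        visit render (parent build)
          visit parse (parent render)
            parse–render: parent, skip
            visit sign (parent parse)
              sign–parse: parent, skip
          visit clean (parent render)
            clean–pack: pack visited and ≠ parent → cycle
Cycle: pack – build – render – clean – pack.

Yes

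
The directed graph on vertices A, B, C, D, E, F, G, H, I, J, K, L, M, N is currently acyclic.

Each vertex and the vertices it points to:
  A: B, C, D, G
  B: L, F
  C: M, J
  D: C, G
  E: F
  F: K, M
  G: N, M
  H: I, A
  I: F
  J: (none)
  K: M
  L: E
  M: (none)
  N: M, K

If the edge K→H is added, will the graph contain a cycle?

Adding K→H creates a cycle iff H can already reach K.
Path from H: H → I → F → K.
So H → … → K → H is a cycle.

Yes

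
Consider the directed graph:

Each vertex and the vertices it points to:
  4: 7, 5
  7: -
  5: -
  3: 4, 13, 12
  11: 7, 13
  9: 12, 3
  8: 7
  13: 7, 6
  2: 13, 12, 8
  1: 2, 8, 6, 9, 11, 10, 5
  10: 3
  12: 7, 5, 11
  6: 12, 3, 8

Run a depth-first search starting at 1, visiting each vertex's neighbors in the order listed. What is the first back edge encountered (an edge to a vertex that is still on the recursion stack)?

11→13

DFS from 1 (visiting each vertex's neighbors in the order listed); mark gray on enter, black on exit:
1 gray
  2 gray
    13 gray
      7 gray
      7 black
      6 gray
        12 gray
          12→7: 7 black — skip
          5 gray
          5 black
          11 gray
            11→7: 7 black — skip
            11→13: 13 is gray → back edge
First back edge: 11 → 13.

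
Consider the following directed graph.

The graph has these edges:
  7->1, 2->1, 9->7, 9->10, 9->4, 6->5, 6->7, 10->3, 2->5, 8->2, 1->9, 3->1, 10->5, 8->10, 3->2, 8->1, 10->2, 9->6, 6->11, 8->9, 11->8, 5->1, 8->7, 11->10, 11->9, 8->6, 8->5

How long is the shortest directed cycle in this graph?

For each vertex v, BFS finds the shortest path from v back to v.
The shortest such closed walk is 6 → 11 → 9 → 6, length 3.

3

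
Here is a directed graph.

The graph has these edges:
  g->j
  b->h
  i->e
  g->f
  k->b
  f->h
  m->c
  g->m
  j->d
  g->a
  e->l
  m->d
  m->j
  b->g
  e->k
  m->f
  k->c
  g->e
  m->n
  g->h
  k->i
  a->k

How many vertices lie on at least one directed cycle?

6

A vertex is on a directed cycle iff it belongs to a strongly connected component of size ≥ 2 (or has a self-loop).
The vertices on cycles are {a, b, e, g, i, k} — 6 in total.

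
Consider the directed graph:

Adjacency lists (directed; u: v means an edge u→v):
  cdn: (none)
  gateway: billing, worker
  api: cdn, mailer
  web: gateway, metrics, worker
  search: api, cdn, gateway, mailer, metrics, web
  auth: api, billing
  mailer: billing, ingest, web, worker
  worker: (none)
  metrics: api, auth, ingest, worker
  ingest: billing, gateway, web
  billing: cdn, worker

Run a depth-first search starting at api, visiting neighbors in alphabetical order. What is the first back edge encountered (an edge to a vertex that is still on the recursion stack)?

DFS from api (visiting neighbors in alphabetical order); mark gray on enter, black on exit:
api gray
  cdn gray
  cdn black
  mailer gray
    billing gray
      billing→cdn: cdn black — skip
      worker gray
      worker black
    billing black
    ingest gray
      ingest→billing: billing black — skip
      gateway gray
        gateway→billing: billing black — skip
        gateway→worker: worker black — skip
      gateway black
      web gray
        web→gateway: gateway black — skip
        metrics gray
          metrics→api: api is gray → back edge
First back edge: metrics → api.

metrics→api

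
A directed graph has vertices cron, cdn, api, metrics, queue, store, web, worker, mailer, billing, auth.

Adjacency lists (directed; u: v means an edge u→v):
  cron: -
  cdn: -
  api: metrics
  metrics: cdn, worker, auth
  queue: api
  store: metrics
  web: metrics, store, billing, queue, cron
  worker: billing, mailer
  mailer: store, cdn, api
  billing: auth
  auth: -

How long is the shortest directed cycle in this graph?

4

For each vertex v, BFS finds the shortest path from v back to v.
The shortest such closed walk is store → metrics → worker → mailer → store, length 4.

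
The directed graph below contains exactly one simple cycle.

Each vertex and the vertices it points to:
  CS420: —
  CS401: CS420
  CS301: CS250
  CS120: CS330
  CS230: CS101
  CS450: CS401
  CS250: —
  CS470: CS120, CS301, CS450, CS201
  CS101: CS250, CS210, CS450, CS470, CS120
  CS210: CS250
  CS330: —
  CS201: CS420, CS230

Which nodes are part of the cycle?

DFS with gray/black marking from CS101:
CS101 gray
  CS250 gray
  CS250 black
  CS210 gray
    CS210→CS250: CS250 black — skip
  CS210 black
  CS450 gray
    CS401 gray
      CS420 gray
      CS420 black
    CS401 black
  CS450 black
  CS470 gray
    CS120 gray
      CS330 gray
      CS330 black
    CS120 black
    CS301 gray
      CS301→CS250: CS250 black — skip
    CS301 black
    CS470→CS450: CS450 black — skip
    CS201 gray
      CS201→CS420: CS420 black — skip
      CS230 gray
        CS230→CS101: CS101 is gray → back edge
Back edge closes the cycle CS101 → CS470 → CS201 → CS230 → CS101; its vertices are {CS101, CS201, CS230, CS470}.

CS101, CS201, CS230, CS470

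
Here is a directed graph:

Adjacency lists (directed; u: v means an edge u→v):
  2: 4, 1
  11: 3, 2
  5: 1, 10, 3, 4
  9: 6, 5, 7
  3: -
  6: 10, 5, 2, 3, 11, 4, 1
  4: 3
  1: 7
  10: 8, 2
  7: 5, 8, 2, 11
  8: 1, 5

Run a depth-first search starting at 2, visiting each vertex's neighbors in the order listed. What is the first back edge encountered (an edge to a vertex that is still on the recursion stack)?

DFS from 2 (visiting each vertex's neighbors in the order listed); mark gray on enter, black on exit:
2 gray
  4 gray
    3 gray
    3 black
  4 black
  1 gray
    7 gray
      5 gray
        5→1: 1 is gray → back edge
First back edge: 5 → 1.

5->1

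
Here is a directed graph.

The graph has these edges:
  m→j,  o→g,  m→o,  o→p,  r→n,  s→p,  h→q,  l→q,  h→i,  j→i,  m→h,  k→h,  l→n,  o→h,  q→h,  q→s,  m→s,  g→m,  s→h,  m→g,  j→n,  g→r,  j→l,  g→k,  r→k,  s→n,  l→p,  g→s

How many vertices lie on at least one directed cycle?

6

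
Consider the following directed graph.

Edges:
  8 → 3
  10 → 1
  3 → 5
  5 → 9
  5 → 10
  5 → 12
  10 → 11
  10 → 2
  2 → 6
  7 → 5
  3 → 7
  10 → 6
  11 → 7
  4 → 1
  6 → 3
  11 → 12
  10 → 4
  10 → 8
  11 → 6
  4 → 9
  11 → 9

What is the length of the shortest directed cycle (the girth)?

4

For each vertex v, BFS finds the shortest path from v back to v.
The shortest such closed walk is 10 → 8 → 3 → 5 → 10, length 4.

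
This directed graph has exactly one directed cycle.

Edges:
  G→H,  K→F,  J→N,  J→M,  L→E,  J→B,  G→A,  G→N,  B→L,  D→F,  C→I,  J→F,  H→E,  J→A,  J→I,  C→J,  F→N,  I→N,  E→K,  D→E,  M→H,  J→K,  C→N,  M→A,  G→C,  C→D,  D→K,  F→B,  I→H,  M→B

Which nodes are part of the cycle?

B, E, F, K, L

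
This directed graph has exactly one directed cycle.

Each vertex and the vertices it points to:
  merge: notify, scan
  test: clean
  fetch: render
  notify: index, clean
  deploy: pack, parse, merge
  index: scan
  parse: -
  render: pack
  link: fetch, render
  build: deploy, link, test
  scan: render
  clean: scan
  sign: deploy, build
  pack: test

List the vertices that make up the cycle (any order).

pack, scan, test, clean, render

DFS with gray/black marking from pack:
pack gray
  test gray
    clean gray
      scan gray
        render gray
          render→pack: pack is gray → back edge
Back edge closes the cycle pack → test → clean → scan → render → pack; its vertices are {pack, scan, test, clean, render}.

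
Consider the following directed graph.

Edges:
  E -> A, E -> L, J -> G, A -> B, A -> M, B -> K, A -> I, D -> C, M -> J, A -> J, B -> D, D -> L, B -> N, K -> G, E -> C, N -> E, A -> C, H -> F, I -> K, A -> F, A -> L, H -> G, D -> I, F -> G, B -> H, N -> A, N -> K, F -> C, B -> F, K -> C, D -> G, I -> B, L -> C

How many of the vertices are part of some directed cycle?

6

A vertex is on a directed cycle iff it belongs to a strongly connected component of size ≥ 2 (or has a self-loop).
The vertices on cycles are {A, B, D, E, I, N} — 6 in total.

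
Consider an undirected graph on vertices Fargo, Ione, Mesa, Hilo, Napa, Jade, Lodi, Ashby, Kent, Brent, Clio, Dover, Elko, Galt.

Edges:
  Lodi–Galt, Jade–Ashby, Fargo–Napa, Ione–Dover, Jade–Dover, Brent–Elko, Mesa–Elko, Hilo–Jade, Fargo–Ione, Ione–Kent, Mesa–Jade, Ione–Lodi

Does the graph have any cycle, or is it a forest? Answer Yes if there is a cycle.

DFS, tracking each vertex's parent; an edge to a visited non-parent vertex closes a cycle.
Start from Ione:
visit Ione (parent –)
  visit Lodi (parent Ione)
    Lodi–Ione: parent, skip
    visit Galt (parent Lodi)
      Galt–Lodi: parent, skip
  visit Dover (parent Ione)
    visit Jade (parent Dover)
      Jade–Dover: parent, skip
      visit Mesa (parent Jade)
        visit Elko (parent Mesa)
          visit Brent (parent Elko)
            Brent–Elko: parent, skip
          Elko–Mesa: parent, skip
        Mesa–Jade: parent, skip
      visit Hilo (parent Jade)
        Hilo–Jade: parent, skip
      visit Ashby (parent Jade)
        Ashby–Jade: parent, skip
    Dover–Ione: parent, skip
  visit Kent (parent Ione)
    Kent–Ione: parent, skip
  visit Fargo (parent Ione)
    visit Napa (parent Fargo)
      Napa–Fargo: parent, skip
    Fargo–Ione: parent, skip
visit Clio (parent –)
No non-parent visited neighbor found — the graph is a forest.

No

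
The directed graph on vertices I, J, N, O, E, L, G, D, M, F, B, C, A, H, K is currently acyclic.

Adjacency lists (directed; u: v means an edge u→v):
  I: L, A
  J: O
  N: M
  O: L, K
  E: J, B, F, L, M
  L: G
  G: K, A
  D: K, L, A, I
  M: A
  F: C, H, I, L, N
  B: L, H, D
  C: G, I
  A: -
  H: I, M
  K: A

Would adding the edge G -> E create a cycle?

Adding G→E creates a cycle iff E can already reach G.
Path from E: E → L → G.
So E → … → G → E is a cycle.

Yes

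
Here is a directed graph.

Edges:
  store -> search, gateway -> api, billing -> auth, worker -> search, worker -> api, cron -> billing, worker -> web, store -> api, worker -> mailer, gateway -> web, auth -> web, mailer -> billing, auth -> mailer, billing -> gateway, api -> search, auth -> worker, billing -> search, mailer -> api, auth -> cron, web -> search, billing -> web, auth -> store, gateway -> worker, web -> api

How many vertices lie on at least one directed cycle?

6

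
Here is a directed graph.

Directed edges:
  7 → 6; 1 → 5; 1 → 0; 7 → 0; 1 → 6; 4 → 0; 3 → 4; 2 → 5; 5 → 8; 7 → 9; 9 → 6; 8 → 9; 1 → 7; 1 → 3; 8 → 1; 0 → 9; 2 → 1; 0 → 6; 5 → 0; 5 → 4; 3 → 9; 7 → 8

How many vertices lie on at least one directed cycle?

A vertex is on a directed cycle iff it belongs to a strongly connected component of size ≥ 2 (or has a self-loop).
The vertices on cycles are {1, 5, 7, 8} — 4 in total.

4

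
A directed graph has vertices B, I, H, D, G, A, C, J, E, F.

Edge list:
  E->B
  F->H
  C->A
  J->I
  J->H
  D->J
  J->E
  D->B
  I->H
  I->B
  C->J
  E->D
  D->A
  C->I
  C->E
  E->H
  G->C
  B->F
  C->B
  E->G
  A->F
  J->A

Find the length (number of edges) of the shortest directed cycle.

3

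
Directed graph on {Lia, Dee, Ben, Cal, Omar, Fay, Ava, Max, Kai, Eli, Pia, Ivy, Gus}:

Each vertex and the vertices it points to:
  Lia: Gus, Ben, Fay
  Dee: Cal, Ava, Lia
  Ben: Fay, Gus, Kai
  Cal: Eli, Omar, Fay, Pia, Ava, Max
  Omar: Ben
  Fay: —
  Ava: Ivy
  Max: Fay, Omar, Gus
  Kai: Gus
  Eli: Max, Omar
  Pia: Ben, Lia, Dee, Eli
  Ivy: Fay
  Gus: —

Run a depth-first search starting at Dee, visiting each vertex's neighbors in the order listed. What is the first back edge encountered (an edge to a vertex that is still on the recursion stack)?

Pia→Dee

DFS from Dee (visiting each vertex's neighbors in the order listed); mark gray on enter, black on exit:
Dee gray
  Cal gray
    Eli gray
      Max gray
        Fay gray
        Fay black
        Omar gray
          Ben gray
            Ben→Fay: Fay black — skip
            Gus gray
            Gus black
            Kai gray
              Kai→Gus: Gus black — skip
            Kai black
          Ben black
        Omar black
        Max→Gus: Gus black — skip
      Max black
      Eli→Omar: Omar black — skip
    Eli black
    Cal→Omar: Omar black — skip
    Cal→Fay: Fay black — skip
    Pia gray
      Pia→Ben: Ben black — skip
      Lia gray
        Lia→Gus: Gus black — skip
        Lia→Ben: Ben black — skip
        Lia→Fay: Fay black — skip
      Lia black
      Pia→Dee: Dee is gray → back edge
First back edge: Pia → Dee.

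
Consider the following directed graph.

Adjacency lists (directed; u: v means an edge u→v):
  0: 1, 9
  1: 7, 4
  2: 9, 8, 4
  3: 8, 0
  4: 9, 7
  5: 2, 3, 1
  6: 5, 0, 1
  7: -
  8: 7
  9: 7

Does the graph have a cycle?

DFS with white/gray/black marking, starting from 6:
6 gray
  5 gray
    2 gray
      9 gray
        7 gray
        7 black
      9 black
      8 gray
        8→7: 7 black — skip
      8 black
      4 gray
        4→9: 9 black — skip
        4→7: 7 black — skip
      4 black
    2 black
    3 gray
      3→8: 8 black — skip
      0 gray
        1 gray
          1→7: 7 black — skip
          1→4: 4 black — skip
        1 black
        0→9: 9 black — skip
      0 black
    3 black
    5→1: 1 black — skip
  5 black
  6→0: 0 black — skip
  6→1: 1 black — skip
6 black
Every edge goes to a white or black vertex — no back edge, so the graph is acyclic.

No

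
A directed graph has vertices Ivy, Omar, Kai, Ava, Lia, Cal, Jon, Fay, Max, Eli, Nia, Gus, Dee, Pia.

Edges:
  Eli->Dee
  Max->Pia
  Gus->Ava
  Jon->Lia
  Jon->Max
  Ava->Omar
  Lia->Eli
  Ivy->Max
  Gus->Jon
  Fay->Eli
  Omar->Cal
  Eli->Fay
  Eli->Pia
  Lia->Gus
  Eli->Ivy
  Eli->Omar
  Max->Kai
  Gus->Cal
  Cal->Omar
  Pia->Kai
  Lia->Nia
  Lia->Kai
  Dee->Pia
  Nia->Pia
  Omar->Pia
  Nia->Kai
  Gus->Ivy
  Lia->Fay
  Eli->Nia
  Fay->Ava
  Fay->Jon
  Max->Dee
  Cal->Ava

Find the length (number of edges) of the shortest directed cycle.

2

For each vertex v, BFS finds the shortest path from v back to v.
The shortest such closed walk is Fay → Eli → Fay, length 2.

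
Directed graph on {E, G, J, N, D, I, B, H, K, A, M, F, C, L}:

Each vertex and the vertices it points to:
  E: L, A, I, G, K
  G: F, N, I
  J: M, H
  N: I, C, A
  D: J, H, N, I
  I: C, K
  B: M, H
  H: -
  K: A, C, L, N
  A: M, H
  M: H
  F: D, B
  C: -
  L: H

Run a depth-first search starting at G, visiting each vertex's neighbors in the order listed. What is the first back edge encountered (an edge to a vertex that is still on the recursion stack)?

DFS from G (visiting each vertex's neighbors in the order listed); mark gray on enter, black on exit:
G gray
  F gray
    D gray
      J gray
        M gray
          H gray
          H black
        M black
        J→H: H black — skip
      J black
      D→H: H black — skip
      N gray
        I gray
          C gray
          C black
          K gray
            A gray
              A→M: M black — skip
              A→H: H black — skip
            A black
            K→C: C black — skip
            L gray
              L→H: H black — skip
            L black
            K→N: N is gray → back edge
First back edge: K → N.

K→N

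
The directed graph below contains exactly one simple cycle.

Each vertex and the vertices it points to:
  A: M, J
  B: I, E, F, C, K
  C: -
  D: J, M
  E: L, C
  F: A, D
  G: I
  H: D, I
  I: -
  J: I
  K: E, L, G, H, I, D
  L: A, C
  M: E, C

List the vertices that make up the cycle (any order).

A, E, L, M

DFS with gray/black marking from L:
L gray
  A gray
    M gray
      E gray
        E→L: L is gray → back edge
Back edge closes the cycle L → A → M → E → L; its vertices are {A, E, L, M}.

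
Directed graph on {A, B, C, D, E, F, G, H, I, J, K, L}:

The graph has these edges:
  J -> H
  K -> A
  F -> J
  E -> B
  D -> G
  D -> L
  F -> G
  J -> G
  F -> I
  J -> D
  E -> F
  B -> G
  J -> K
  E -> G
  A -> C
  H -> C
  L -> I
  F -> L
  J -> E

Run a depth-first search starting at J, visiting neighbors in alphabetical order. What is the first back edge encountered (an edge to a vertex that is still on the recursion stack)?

DFS from J (visiting neighbors in alphabetical order); mark gray on enter, black on exit:
J gray
  D gray
    G gray
    G black
    L gray
      I gray
      I black
    L black
  D black
  E gray
    B gray
      B→G: G black — skip
    B black
    F gray
      F→G: G black — skip
      F→I: I black — skip
      F→J: J is gray → back edge
First back edge: F → J.

F→J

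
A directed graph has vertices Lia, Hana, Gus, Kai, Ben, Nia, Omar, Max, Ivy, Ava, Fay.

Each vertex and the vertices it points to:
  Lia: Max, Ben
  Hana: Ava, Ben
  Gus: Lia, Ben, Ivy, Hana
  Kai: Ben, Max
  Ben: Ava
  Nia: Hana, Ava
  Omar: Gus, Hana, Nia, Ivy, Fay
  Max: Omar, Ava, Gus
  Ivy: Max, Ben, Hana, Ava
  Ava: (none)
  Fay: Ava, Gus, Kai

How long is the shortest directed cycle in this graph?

3

For each vertex v, BFS finds the shortest path from v back to v.
The shortest such closed walk is Omar → Ivy → Max → Omar, length 3.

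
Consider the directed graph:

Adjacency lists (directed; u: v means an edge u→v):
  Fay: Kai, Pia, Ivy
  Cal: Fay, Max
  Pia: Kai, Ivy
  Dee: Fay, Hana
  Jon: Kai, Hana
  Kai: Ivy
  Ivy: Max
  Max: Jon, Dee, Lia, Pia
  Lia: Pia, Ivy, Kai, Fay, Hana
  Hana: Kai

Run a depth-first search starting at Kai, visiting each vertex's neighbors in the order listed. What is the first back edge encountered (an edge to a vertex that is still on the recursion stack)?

Jon→Kai

DFS from Kai (visiting each vertex's neighbors in the order listed); mark gray on enter, black on exit:
Kai gray
  Ivy gray
    Max gray
      Jon gray
        Jon→Kai: Kai is gray → back edge
First back edge: Jon → Kai.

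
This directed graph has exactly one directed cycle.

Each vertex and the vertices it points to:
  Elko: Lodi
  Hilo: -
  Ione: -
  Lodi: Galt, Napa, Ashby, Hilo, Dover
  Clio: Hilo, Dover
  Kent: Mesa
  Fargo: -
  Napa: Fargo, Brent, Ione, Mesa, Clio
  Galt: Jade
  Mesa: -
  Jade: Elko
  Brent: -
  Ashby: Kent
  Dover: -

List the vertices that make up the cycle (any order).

Elko, Galt, Jade, Lodi

DFS with gray/black marking from Elko:
Elko gray
  Lodi gray
    Galt gray
      Jade gray
        Jade→Elko: Elko is gray → back edge
Back edge closes the cycle Elko → Lodi → Galt → Jade → Elko; its vertices are {Elko, Galt, Jade, Lodi}.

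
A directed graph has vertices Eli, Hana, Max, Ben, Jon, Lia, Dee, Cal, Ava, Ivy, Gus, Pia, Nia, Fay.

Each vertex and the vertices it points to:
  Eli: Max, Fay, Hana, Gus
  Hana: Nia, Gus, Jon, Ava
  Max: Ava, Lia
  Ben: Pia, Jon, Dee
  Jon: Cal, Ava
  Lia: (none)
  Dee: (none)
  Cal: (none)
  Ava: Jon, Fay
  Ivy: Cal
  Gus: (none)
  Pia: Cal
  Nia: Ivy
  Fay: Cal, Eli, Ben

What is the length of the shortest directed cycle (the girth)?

2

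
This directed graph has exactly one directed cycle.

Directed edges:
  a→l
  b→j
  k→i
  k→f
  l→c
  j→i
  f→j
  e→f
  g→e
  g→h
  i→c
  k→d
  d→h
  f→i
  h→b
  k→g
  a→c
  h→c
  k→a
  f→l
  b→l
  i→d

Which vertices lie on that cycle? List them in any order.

b, d, h, i, j

DFS with gray/black marking from d:
d gray
  h gray
    c gray
    c black
    b gray
      l gray
        l→c: c black — skip
      l black
      j gray
        i gray
          i→c: c black — skip
          i→d: d is gray → back edge
Back edge closes the cycle d → h → b → j → i → d; its vertices are {b, d, h, i, j}.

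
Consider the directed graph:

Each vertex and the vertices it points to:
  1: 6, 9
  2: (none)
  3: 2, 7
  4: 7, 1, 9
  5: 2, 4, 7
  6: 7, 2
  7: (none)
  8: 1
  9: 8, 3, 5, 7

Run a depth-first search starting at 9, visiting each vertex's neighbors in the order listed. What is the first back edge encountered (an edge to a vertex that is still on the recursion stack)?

1->9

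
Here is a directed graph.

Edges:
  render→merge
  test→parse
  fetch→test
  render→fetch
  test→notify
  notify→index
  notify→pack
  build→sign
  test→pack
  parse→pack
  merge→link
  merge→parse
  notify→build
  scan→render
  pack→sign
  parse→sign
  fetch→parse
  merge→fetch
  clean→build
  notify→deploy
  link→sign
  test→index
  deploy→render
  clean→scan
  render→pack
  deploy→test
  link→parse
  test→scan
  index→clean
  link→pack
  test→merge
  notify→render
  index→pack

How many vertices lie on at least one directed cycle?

A vertex is on a directed cycle iff it belongs to a strongly connected component of size ≥ 2 (or has a self-loop).
The vertices on cycles are {scan, test, clean, fetch, index, merge, deploy, notify, render} — 9 in total.

9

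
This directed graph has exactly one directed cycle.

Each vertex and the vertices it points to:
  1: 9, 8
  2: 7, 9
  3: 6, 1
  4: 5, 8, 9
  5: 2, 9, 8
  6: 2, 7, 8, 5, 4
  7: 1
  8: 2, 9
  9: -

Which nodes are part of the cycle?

1, 2, 7, 8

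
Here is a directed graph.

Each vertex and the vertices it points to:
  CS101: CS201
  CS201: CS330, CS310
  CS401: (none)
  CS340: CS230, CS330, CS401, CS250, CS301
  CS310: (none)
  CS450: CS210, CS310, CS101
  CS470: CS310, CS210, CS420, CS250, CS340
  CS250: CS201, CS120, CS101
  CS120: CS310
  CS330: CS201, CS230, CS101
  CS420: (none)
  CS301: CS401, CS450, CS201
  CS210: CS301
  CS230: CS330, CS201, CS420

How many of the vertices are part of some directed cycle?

A vertex is on a directed cycle iff it belongs to a strongly connected component of size ≥ 2 (or has a self-loop).
The vertices on cycles are {CS101, CS201, CS210, CS230, CS301, CS330, CS450} — 7 in total.

7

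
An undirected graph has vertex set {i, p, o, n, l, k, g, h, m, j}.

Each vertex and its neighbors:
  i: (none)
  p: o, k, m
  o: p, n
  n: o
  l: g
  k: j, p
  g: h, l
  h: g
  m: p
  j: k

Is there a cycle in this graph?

DFS, tracking each vertex's parent; an edge to a visited non-parent vertex closes a cycle.
Start from m:
visit m (parent –)
  visit p (parent m)
    visit o (parent p)
      o–p: parent, skip
      visit n (parent o)
        n–o: parent, skip
    visit k (parent p)
      visit j (parent k)
        j–k: parent, skip
      k–p: parent, skip
    p–m: parent, skip
visit i (parent –)
visit l (parent –)
  visit g (parent l)
    visit h (parent g)
      h–g: parent, skip
    g–l: parent, skip
No non-parent visited neighbor found — the graph is a forest.

No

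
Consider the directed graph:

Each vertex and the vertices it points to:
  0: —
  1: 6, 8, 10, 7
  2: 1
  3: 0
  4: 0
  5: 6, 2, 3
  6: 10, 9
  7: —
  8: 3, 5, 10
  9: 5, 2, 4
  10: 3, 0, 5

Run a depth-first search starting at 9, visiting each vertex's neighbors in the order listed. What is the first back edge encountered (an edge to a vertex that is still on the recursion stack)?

10->5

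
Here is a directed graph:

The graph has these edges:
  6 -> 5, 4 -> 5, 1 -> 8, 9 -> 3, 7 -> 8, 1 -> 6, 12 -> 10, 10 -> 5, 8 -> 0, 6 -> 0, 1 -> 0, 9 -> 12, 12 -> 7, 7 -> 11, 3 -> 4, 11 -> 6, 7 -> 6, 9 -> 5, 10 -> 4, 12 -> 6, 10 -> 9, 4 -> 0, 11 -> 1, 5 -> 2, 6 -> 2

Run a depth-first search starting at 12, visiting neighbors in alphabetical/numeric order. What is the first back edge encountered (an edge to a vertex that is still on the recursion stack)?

9->12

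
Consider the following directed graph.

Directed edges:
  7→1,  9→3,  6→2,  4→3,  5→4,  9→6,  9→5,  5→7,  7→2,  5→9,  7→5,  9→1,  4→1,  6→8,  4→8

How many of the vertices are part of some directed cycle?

3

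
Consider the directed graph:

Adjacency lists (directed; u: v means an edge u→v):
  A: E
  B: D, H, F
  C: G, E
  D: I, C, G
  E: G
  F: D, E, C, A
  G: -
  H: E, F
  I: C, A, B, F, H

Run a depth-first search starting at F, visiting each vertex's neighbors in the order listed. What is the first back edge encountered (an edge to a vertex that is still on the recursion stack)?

DFS from F (visiting each vertex's neighbors in the order listed); mark gray on enter, black on exit:
F gray
  D gray
    I gray
      C gray
        G gray
        G black
        E gray
          E→G: G black — skip
        E black
      C black
      A gray
        A→E: E black — skip
      A black
      B gray
        B→D: D is gray → back edge
First back edge: B → D.

B→D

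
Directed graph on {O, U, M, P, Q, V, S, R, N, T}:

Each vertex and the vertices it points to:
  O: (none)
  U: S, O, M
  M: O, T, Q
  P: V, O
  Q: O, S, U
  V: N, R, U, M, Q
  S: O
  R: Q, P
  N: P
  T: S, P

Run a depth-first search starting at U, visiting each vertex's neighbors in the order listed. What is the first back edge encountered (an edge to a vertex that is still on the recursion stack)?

N->P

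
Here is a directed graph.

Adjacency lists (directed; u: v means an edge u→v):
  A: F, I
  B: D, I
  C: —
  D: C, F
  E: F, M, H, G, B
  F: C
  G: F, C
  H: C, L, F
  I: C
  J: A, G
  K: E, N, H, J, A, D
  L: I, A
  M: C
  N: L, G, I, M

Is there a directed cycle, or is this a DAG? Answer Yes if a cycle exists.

DFS with white/gray/black marking, starting from K:
K gray
  E gray
    F gray
      C gray
      C black
    F black
    M gray
      M→C: C black — skip
    M black
    H gray
      H→C: C black — skip
      L gray
        I gray
          I→C: C black — skip
        I black
        A gray
          A→F: F black — skip
          A→I: I black — skip
        A black
      L black
      H→F: F black — skip
    H black
    G gray
      G→F: F black — skip
      G→C: C black — skip
    G black
    B gray
      D gray
        D→C: C black — skip
        D→F: F black — skip
      D black
      B→I: I black — skip
    B black
  E black
  N gray
    N→L: L black — skip
    N→G: G black — skip
    N→I: I black — skip
    N→M: M black — skip
  N black
  K→H: H black — skip
  J gray
    J→A: A black — skip
    J→G: G black — skip
  J black
  K→A: A black — skip
  K→D: D black — skip
K black
Every edge goes to a white or black vertex — no back edge, so the graph is acyclic.

No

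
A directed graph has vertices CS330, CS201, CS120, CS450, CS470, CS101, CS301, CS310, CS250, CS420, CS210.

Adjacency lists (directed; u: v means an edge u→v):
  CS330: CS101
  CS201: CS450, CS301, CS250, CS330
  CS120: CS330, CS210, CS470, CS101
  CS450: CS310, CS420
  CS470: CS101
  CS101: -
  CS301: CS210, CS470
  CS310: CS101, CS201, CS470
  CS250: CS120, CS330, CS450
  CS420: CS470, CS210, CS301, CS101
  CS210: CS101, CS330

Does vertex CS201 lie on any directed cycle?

Yes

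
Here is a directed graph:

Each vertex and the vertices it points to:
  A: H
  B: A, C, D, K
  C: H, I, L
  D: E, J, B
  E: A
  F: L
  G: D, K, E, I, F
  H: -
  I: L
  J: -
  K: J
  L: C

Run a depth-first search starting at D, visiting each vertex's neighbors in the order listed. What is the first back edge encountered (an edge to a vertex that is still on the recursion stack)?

DFS from D (visiting each vertex's neighbors in the order listed); mark gray on enter, black on exit:
D gray
  E gray
    A gray
      H gray
      H black
    A black
  E black
  J gray
  J black
  B gray
    B→A: A black — skip
    C gray
      C→H: H black — skip
      I gray
        L gray
          L→C: C is gray → back edge
First back edge: L → C.

L→C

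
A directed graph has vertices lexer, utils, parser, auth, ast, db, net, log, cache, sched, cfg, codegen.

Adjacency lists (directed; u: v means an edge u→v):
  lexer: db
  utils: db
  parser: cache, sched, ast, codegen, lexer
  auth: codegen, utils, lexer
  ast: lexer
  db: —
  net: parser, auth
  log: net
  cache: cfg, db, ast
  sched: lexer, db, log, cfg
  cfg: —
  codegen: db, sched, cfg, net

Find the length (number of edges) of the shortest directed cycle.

3

For each vertex v, BFS finds the shortest path from v back to v.
The shortest such closed walk is parser → codegen → net → parser, length 3.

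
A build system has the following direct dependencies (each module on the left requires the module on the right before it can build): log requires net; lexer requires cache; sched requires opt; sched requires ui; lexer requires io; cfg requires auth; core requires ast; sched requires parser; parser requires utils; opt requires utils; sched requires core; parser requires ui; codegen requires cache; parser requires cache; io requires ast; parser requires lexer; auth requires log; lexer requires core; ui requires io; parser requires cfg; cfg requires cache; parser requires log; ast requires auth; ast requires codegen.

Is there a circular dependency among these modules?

No

DFS with white/gray/black marking, starting from net:
net gray
net black
core gray
  ast gray
    codegen gray
      cache gray
      cache black
    codegen black
    auth gray
      log gray
        log→net: net black — skip
      log black
    auth black
  ast black
core black
utils gray
utils black
opt gray
  opt→utils: utils black — skip
opt black
ui gray
  io gray
    io→ast: ast black — skip
  io black
ui black
sched gray
  sched→opt: opt black — skip
  sched→ui: ui black — skip
  parser gray
    cfg gray
      cfg→cache: cache black — skip
      cfg→auth: auth black — skip
    cfg black
    parser→cache: cache black — skip
    lexer gray
      lexer→core: core black — skip
      lexer→io: io black — skip
      lexer→cache: cache black — skip
    lexer black
    parser→utils: utils black — skip
    parser→log: log black — skip
    parser→ui: ui black — skip
  parser black
  sched→core: core black — skip
sched black
Every edge goes to a white or black vertex — no back edge, so the graph is acyclic.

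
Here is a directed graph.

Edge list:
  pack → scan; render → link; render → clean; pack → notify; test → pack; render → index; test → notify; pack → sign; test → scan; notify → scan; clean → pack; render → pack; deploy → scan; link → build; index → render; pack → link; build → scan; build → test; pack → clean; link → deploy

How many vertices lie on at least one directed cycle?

A vertex is on a directed cycle iff it belongs to a strongly connected component of size ≥ 2 (or has a self-loop).
The vertices on cycles are {link, pack, test, build, clean, index, render} — 7 in total.

7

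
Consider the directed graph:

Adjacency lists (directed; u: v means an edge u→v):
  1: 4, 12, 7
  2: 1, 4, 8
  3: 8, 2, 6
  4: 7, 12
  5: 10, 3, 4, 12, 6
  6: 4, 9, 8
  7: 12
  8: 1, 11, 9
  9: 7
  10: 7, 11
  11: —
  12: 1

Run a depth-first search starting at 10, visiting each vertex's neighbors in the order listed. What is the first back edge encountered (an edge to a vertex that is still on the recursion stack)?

DFS from 10 (visiting each vertex's neighbors in the order listed); mark gray on enter, black on exit:
10 gray
  7 gray
    12 gray
      1 gray
        4 gray
          4→7: 7 is gray → back edge
First back edge: 4 → 7.

4→7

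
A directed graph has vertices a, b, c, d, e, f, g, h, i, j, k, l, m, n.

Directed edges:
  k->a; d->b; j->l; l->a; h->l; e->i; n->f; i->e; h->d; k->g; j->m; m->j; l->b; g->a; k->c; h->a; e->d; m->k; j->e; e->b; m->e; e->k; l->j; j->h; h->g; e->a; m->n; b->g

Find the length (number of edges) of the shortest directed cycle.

2

For each vertex v, BFS finds the shortest path from v back to v.
The shortest such closed walk is j → m → j, length 2.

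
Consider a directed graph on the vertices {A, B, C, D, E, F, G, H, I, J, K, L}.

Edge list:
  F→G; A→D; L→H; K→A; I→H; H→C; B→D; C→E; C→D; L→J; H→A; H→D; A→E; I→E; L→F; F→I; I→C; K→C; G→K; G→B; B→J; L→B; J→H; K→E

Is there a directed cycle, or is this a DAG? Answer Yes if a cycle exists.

No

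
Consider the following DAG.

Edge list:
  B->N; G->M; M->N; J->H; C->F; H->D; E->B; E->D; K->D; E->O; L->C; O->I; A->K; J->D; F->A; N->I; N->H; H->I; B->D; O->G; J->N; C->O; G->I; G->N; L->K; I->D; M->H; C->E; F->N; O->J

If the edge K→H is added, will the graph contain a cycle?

Adding K→H creates a cycle iff H can already reach K.
Explore from H: no path reaches K. The graph stays acyclic.

No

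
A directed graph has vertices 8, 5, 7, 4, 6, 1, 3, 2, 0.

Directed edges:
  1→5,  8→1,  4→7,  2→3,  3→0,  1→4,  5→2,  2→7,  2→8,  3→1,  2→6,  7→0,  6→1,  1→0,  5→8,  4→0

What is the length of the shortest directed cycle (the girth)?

For each vertex v, BFS finds the shortest path from v back to v.
The shortest such closed walk is 1 → 5 → 8 → 1, length 3.

3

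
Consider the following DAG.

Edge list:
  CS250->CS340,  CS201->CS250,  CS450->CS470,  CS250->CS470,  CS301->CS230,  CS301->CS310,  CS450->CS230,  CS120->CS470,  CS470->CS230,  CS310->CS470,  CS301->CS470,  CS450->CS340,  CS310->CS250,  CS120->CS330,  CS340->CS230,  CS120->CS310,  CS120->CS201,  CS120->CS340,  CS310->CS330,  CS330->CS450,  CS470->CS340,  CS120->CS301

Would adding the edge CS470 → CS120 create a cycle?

Yes

Adding CS470→CS120 creates a cycle iff CS120 can already reach CS470.
Path from CS120: CS120 → CS470.
So CS120 → … → CS470 → CS120 is a cycle.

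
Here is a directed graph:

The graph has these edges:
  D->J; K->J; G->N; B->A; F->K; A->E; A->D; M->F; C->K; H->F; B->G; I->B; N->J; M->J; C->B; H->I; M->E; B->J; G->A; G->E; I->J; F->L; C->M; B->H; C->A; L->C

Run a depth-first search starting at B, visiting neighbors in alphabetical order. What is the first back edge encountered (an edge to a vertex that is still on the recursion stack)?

C→B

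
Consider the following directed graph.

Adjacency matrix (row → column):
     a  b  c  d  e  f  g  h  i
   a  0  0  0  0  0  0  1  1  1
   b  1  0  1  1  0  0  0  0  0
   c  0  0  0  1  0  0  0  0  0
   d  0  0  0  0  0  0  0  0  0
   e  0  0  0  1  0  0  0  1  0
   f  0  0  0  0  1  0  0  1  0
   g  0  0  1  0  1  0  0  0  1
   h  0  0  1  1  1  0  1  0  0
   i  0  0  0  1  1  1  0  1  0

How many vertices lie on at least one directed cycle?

5

A vertex is on a directed cycle iff it belongs to a strongly connected component of size ≥ 2 (or has a self-loop).
The vertices on cycles are {e, f, g, h, i} — 5 in total.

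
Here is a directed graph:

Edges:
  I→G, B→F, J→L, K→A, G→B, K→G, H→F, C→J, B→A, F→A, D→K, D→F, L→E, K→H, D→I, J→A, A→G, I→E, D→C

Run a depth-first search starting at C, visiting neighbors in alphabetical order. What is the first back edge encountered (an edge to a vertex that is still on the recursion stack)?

DFS from C (visiting neighbors in alphabetical order); mark gray on enter, black on exit:
C gray
  J gray
    A gray
      G gray
        B gray
          B→A: A is gray → back edge
First back edge: B → A.

B→A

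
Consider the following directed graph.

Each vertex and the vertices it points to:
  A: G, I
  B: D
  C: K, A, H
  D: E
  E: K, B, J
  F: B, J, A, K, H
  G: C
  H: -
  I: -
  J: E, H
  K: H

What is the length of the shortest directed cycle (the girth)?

For each vertex v, BFS finds the shortest path from v back to v.
The shortest such closed walk is J → E → J, length 2.

2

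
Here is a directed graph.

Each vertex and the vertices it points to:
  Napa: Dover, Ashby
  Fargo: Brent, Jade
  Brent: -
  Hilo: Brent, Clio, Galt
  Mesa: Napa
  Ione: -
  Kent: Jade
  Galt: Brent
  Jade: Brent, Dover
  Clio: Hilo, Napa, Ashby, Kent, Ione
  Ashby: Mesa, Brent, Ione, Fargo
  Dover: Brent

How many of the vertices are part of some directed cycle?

5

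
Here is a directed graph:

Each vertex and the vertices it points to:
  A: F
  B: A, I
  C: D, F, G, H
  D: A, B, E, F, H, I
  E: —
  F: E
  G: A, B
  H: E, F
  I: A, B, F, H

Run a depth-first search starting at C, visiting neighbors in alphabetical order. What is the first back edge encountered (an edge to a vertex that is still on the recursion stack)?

DFS from C (visiting neighbors in alphabetical order); mark gray on enter, black on exit:
C gray
  D gray
    A gray
      F gray
        E gray
        E black
      F black
    A black
    B gray
      B→A: A black — skip
      I gray
        I→A: A black — skip
        I→B: B is gray → back edge
First back edge: I → B.

I→B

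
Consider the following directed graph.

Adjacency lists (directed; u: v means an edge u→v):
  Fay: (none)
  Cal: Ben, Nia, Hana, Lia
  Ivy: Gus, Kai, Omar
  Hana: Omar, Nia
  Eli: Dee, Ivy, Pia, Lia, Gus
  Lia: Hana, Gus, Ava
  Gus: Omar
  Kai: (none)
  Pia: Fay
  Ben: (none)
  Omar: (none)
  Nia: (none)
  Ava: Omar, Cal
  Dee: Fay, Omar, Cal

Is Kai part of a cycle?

No

Kai lies on a cycle iff there is a path from Kai back to itself.
Exploring from Kai, it never reaches itself; equivalently, its strongly connected component is a singleton.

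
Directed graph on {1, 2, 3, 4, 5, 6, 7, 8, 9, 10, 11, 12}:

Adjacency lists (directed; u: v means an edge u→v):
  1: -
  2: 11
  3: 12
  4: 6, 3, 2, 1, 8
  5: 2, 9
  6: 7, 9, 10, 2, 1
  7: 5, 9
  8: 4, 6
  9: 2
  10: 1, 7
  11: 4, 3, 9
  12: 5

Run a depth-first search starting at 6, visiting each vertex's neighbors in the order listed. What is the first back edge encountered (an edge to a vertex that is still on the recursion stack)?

4->6

DFS from 6 (visiting each vertex's neighbors in the order listed); mark gray on enter, black on exit:
6 gray
  7 gray
    5 gray
      2 gray
        11 gray
          4 gray
            4→6: 6 is gray → back edge
First back edge: 4 → 6.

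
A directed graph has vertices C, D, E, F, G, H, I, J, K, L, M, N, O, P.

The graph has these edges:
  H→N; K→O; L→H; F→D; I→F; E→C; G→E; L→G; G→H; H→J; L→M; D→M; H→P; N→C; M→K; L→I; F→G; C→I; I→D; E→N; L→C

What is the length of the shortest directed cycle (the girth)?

5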